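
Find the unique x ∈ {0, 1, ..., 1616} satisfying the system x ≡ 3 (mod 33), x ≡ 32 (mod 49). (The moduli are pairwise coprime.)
The moduli 33, 49 are pairwise coprime, so by the CRT there is a unique solution mod 33·49 = 1617.
Solve by successive substitution. Start with x ≡ 3 (mod 33).
  Combine with x ≡ 32 (mod 49): write x = 3 + 33·t and require 3 + 33·t ≡ 32 (mod 49), i.e. 33·t ≡ 32 − 3 ≡ 29 (mod 49). Since 33^(−1) ≡ 3 (mod 49), t ≡ 3·29 ≡ 38 (mod 49). So x ≡ 3 + 33·38 = 1257 (mod 1617).
Unique solution in [0, 1617): x = 1257.

Final answer: x ≡ 1257 (mod 1617); the representative in [0, 1617) is 1257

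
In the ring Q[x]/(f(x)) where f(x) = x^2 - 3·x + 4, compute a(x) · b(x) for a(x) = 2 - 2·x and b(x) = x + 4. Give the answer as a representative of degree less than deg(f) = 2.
a · b ≡ 16 - 12·x (mod f(x))

First multiply in Q[x] without reducing: a · b = -2·x^2 - 6·x + 8. Now divide by f(x) = x^2 - 3·x + 4, eliminating the leading term at each step:
  leading term -2·x^2: subtract (-2)·f(x) = -2·x^2 + 6·x - 8, leaving 16 - 12·x
The degree is now < 2, so this is the remainder. Hence a · b ≡ 16 - 12·x in Q[x]/(f).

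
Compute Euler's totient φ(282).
φ is multiplicative, with φ(p^e) = p^e − p^(e−1). Factorise 282 = 2 · 3 · 47. Then
  φ(282) = (2 − 1) · (3 − 1) · (47 − 1) = 1 · 2 · 46 = 92.

Final answer: φ(282) = 92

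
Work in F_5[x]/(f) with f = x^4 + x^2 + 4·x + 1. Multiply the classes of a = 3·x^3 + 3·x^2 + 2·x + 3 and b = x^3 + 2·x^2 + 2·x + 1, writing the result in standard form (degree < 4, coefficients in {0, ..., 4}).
Multiply as integer polynomials: a · b = 3·x^6 + 9·x^5 + 14·x^4 + 16·x^3 + 13·x^2 + 8·x + 3. Reducing coefficients mod 5: a · b ≡ 3·x^6 + 4·x^5 + 4·x^4 + x^3 + 3·x^2 + 3·x + 3. Now divide by f(x) = x^4 + x^2 + 4·x + 1 in F_5[x], eliminating the leading term at each step:
  leading term 3·x^6: subtract (3·x^2)·f(x) = 3·x^6 + 3·x^4 + 2·x^3 + 3·x^2, leaving 4·x^5 + x^4 + 4·x^3 + 3·x + 3 (coefficients mod 5)
  leading term 4·x^5: subtract (4·x)·f(x) = 4·x^5 + 4·x^3 + x^2 + 4·x, leaving x^4 + 4·x^2 + 4·x + 3 (coefficients mod 5)
  leading term x^4: subtract (1)·f(x) = x^4 + x^2 + 4·x + 1, leaving 3·x^2 + 2 (coefficients mod 5)
The degree is now < 4, so this is the remainder. Hence a · b ≡ 3·x^2 + 2 in F_5[x]/(f).

Final answer: a · b ≡ 3·x^2 + 2 (mod f(x))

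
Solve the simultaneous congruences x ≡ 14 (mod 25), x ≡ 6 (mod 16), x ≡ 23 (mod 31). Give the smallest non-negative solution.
The moduli 25, 16, 31 are pairwise coprime, so by the CRT there is a unique solution mod 25·16·31 = 12400.
Solve by successive substitution. Start with x ≡ 14 (mod 25).
  Combine with x ≡ 6 (mod 16): write x = 14 + 25·t and require 14 + 25·t ≡ 6 (mod 16), i.e. 25·t ≡ 6 − 14 ≡ 8 (mod 16). Since 25^(−1) ≡ 9 (mod 16) (25 ≡ 9 (mod 16)), t ≡ 9·8 ≡ 8 (mod 16). So x ≡ 14 + 25·8 = 214 (mod 400).
  Combine with x ≡ 23 (mod 31): write x = 214 + 400·t and require 214 + 400·t ≡ 23 (mod 31), i.e. 400·t ≡ 23 − 214 ≡ 26 (mod 31). Since 400^(−1) ≡ 10 (mod 31) (400 ≡ 28 (mod 31)), t ≡ 10·26 ≡ 12 (mod 31). So x ≡ 214 + 400·12 = 5014 (mod 12400).
Unique solution in [0, 12400): x = 5014.

Final answer: x ≡ 5014 (mod 12400); the representative in [0, 12400) is 5014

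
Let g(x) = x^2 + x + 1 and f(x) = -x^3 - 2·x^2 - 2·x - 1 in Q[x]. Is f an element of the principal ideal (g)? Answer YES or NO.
In Q[x] the ideal (g) consists of all multiples of g, so f ∈ (g) iff g | f, i.e. iff the remainder of f on division by g is 0. Divide f by g (g is monic, so eliminate the leading term of the running remainder at each step):
  leading term -x^3: subtract (-x)·g(x) = -x^3 - x^2 - x, leaving -x^2 - x - 1
  leading term -x^2: subtract (-1)·g(x) = -x^2 - x - 1, leaving 0
The remainder is 0, so f(x) = g(x) · h(x) with h(x) = -x - 1. Hence g | f, i.e. f ∈ (g).

Final answer: YES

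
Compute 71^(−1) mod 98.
71^(−1) ≡ 29 (mod 98)

Apply the extended Euclidean algorithm to (98, 71), tracking rows (r, s, t) with s·98 + t·71 = r. Each division r_prev = q·r_cur + r_new produces the new row as (previous row) − q·(current row):
  row A: (98, 1, 0)   [1·98 + 0·71 = 98]
  row B: (71, 0, 1)   [0·98 + 1·71 = 71]
  98 = 1·71 + 27   → row C = row A − 1·row B = (27, 1, −1)   [check: 1·98 − 1·71 = 27]
  71 = 2·27 + 17   → row D = row B − 2·row C = (17, −2, 3)   [check: −2·98 + 3·71 = 17]
  27 = 1·17 + 10   → row E = row C − 1·row D = (10, 3, −4)   [check: 3·98 − 4·71 = 10]
  17 = 1·10 + 7   → row F = row D − 1·row E = (7, −5, 7)   [check: −5·98 + 7·71 = 7]
  10 = 1·7 + 3   → row G = row E − 1·row F = (3, 8, −11)   [check: 8·98 − 11·71 = 3]
  7 = 2·3 + 1   → row H = row F − 2·row G = (1, −21, 29)   [check: −21·98 + 29·71 = 1]
  3 = 3·1 + 0   → remainder 0, stop. gcd = 1 (last nonzero row H).
The gcd is 1, so 71 is invertible mod 98. The last nonzero row gives −21·98 + 29·71 = 1, so t = 29. So 71^(−1) ≡ 29 (mod 98). Verify: 71 · 29 = 2059 ≡ 1 (mod 98). ✓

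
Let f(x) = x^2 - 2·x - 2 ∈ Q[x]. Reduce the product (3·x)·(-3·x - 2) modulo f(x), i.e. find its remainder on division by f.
a · b ≡ -24·x - 18 (mod f(x))

First multiply in Q[x] without reducing: a · b = -9·x^2 - 6·x. Now divide by f(x) = x^2 - 2·x - 2, eliminating the leading term at each step:
  leading term -9·x^2: subtract (-9)·f(x) = -9·x^2 + 18·x + 18, leaving -24·x - 18
The degree is now < 2, so this is the remainder. Hence a · b ≡ -24·x - 18 in Q[x]/(f).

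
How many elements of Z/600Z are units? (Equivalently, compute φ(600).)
Z/600Z has φ(600) = 160 units

An element a ∈ Z/600Z is a unit iff gcd(a, 600) = 1, so the number of units is φ(600). φ is multiplicative, with φ(p^e) = p^e − p^(e−1). Factorise 600 = 2^3 · 3 · 5^2. Then
  φ(600) = (2^3 − 2^2) · (3 − 1) · (5^2 − 5^1) = 4 · 2 · 20 = 160.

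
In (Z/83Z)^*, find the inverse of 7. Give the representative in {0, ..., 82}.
Apply the extended Euclidean algorithm to (83, 7), tracking rows (r, s, t) with s·83 + t·7 = r. Each division r_prev = q·r_cur + r_new produces the new row as (previous row) − q·(current row):
  row A: (83, 1, 0)   [1·83 + 0·7 = 83]
  row B: (7, 0, 1)   [0·83 + 1·7 = 7]
  83 = 11·7 + 6   → row C = row A − 11·row B = (6, 1, −11)   [check: 1·83 − 11·7 = 6]
  7 = 1·6 + 1   → row D = row B − 1·row C = (1, −1, 12)   [check: −1·83 + 12·7 = 1]
  6 = 6·1 + 0   → remainder 0, stop. gcd = 1 (last nonzero row D).
The gcd is 1, so 7 is invertible mod 83. The last nonzero row gives −1·83 + 12·7 = 1, so t = 12. So 7^(−1) ≡ 12 (mod 83). Verify: 7 · 12 = 84 ≡ 1 (mod 83). ✓

Final answer: 7^(−1) ≡ 12 (mod 83)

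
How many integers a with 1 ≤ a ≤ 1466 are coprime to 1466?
The number of a ∈ {1, ..., 1466} with gcd(a, 1466) = 1 is by definition Euler's totient φ(1466). φ is multiplicative, with φ(p^e) = p^e − p^(e−1). Factorise 1466 = 2 · 733. Then
  φ(1466) = (2 − 1) · (733 − 1) = 1 · 732 = 732.
So there are 732 such integers.

Final answer: 732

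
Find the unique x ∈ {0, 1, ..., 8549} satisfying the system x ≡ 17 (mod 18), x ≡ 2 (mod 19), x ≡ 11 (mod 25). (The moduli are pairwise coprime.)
x ≡ 7811 (mod 8550); the representative in [0, 8550) is 7811

The moduli 18, 19, 25 are pairwise coprime, so by the CRT there is a unique solution mod 18·19·25 = 8550.
Solve by successive substitution. Start with x ≡ 17 (mod 18).
  Combine with x ≡ 2 (mod 19): write x = 17 + 18·t and require 17 + 18·t ≡ 2 (mod 19), i.e. 18·t ≡ 2 − 17 ≡ 4 (mod 19). Since 18^(−1) ≡ 18 (mod 19), t ≡ 18·4 ≡ 15 (mod 19). So x ≡ 17 + 18·15 = 287 (mod 342).
  Combine with x ≡ 11 (mod 25): write x = 287 + 342·t and require 287 + 342·t ≡ 11 (mod 25), i.e. 342·t ≡ 11 − 287 ≡ 24 (mod 25). Since 342^(−1) ≡ 3 (mod 25) (342 ≡ 17 (mod 25)), t ≡ 3·24 ≡ 22 (mod 25). So x ≡ 287 + 342·22 = 7811 (mod 8550).
Unique solution in [0, 8550): x = 7811.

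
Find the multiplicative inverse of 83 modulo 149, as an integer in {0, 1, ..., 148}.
Apply the extended Euclidean algorithm to (149, 83), tracking rows (r, s, t) with s·149 + t·83 = r. Each division r_prev = q·r_cur + r_new produces the new row as (previous row) − q·(current row):
  row A: (149, 1, 0)   [1·149 + 0·83 = 149]
  row B: (83, 0, 1)   [0·149 + 1·83 = 83]
  149 = 1·83 + 66   → row C = row A − 1·row B = (66, 1, −1)   [check: 1·149 − 1·83 = 66]
  83 = 1·66 + 17   → row D = row B − 1·row C = (17, −1, 2)   [check: −1·149 + 2·83 = 17]
  66 = 3·17 + 15   → row E = row C − 3·row D = (15, 4, −7)   [check: 4·149 − 7·83 = 15]
  17 = 1·15 + 2   → row F = row D − 1·row E = (2, −5, 9)   [check: −5·149 + 9·83 = 2]
  15 = 7·2 + 1   → row G = row E − 7·row F = (1, 39, −70)   [check: 39·149 − 70·83 = 1]
  2 = 2·1 + 0   → remainder 0, stop. gcd = 1 (last nonzero row G).
The gcd is 1, so 83 is invertible mod 149. The last nonzero row gives 39·149 − 70·83 = 1, so t = −70. So 83^(−1) ≡ −70 ≡ 79 (mod 149). Verify: 83 · 79 = 6557 ≡ 1 (mod 149). ✓

Final answer: 83^(−1) ≡ 79 (mod 149)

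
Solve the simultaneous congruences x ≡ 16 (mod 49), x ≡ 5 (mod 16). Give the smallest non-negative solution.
x ≡ 261 (mod 784); the representative in [0, 784) is 261

The moduli 49, 16 are pairwise coprime, so by the CRT there is a unique solution mod 49·16 = 784.
Solve by successive substitution. Start with x ≡ 16 (mod 49).
  Combine with x ≡ 5 (mod 16): write x = 16 + 49·t and require 16 + 49·t ≡ 5 (mod 16), i.e. 49·t ≡ 5 − 16 ≡ 5 (mod 16). Since 49^(−1) ≡ 1 (mod 16) (49 ≡ 1 (mod 16)), t ≡ 1·5 ≡ 5 (mod 16). So x ≡ 16 + 49·5 = 261 (mod 784).
Unique solution in [0, 784): x = 261.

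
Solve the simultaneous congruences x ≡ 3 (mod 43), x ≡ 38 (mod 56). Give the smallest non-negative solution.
The moduli 43, 56 are pairwise coprime, so by the CRT there is a unique solution mod 43·56 = 2408.
Solve by successive substitution. Start with x ≡ 3 (mod 43).
  Combine with x ≡ 38 (mod 56): write x = 3 + 43·t and require 3 + 43·t ≡ 38 (mod 56), i.e. 43·t ≡ 38 − 3 ≡ 35 (mod 56). Since 43^(−1) ≡ 43 (mod 56), t ≡ 43·35 ≡ 49 (mod 56). So x ≡ 3 + 43·49 = 2110 (mod 2408).
Unique solution in [0, 2408): x = 2110.

Final answer: x ≡ 2110 (mod 2408); the representative in [0, 2408) is 2110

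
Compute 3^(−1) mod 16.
3^(−1) ≡ 11 (mod 16)

Apply the extended Euclidean algorithm to (16, 3), tracking rows (r, s, t) with s·16 + t·3 = r. Each division r_prev = q·r_cur + r_new produces the new row as (previous row) − q·(current row):
  row A: (16, 1, 0)   [1·16 + 0·3 = 16]
  row B: (3, 0, 1)   [0·16 + 1·3 = 3]
  16 = 5·3 + 1   → row C = row A − 5·row B = (1, 1, −5)   [check: 1·16 − 5·3 = 1]
  3 = 3·1 + 0   → remainder 0, stop. gcd = 1 (last nonzero row C).
The gcd is 1, so 3 is invertible mod 16. The last nonzero row gives 1·16 − 5·3 = 1, so t = −5. So 3^(−1) ≡ −5 ≡ 11 (mod 16). Verify: 3 · 11 = 33 ≡ 1 (mod 16). ✓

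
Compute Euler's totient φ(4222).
φ is multiplicative, with φ(p^e) = p^e − p^(e−1). Factorise 4222 = 2 · 2111. Then
  φ(4222) = (2 − 1) · (2111 − 1) = 1 · 2110 = 2110.

Final answer: φ(4222) = 2110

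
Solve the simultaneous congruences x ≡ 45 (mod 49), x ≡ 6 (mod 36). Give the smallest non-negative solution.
x ≡ 1662 (mod 1764); the representative in [0, 1764) is 1662

The moduli 49, 36 are pairwise coprime, so by the CRT there is a unique solution mod 49·36 = 1764.
Solve by successive substitution. Start with x ≡ 45 (mod 49).
  Combine with x ≡ 6 (mod 36): write x = 45 + 49·t and require 45 + 49·t ≡ 6 (mod 36), i.e. 49·t ≡ 6 − 45 ≡ 33 (mod 36). Since 49^(−1) ≡ 25 (mod 36) (49 ≡ 13 (mod 36)), t ≡ 25·33 ≡ 33 (mod 36). So x ≡ 45 + 49·33 = 1662 (mod 1764).
Unique solution in [0, 1764): x = 1662.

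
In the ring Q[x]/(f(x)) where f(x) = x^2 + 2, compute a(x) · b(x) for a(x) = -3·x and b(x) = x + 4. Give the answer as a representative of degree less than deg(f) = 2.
a · b ≡ 6 - 12·x (mod f(x))

First multiply in Q[x] without reducing: a · b = -3·x^2 - 12·x. Now divide by f(x) = x^2 + 2, eliminating the leading term at each step:
  leading term -3·x^2: subtract (-3)·f(x) = -3·x^2 - 6, leaving 6 - 12·x
The degree is now < 2, so this is the remainder. Hence a · b ≡ 6 - 12·x in Q[x]/(f).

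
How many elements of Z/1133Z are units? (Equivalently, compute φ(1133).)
An element a ∈ Z/1133Z is a unit iff gcd(a, 1133) = 1, so the number of units is φ(1133). φ is multiplicative, with φ(p^e) = p^e − p^(e−1). Factorise 1133 = 11 · 103. Then
  φ(1133) = (11 − 1) · (103 − 1) = 10 · 102 = 1020.

Final answer: Z/1133Z has φ(1133) = 1020 units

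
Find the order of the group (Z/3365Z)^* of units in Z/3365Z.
(Z/3365Z)^* consists of the classes a with gcd(a, 3365) = 1, so its order is φ(3365). φ is multiplicative, with φ(p^e) = p^e − p^(e−1). Factorise 3365 = 5 · 673. Then
  φ(3365) = (5 − 1) · (673 − 1) = 4 · 672 = 2688.
Thus |(Z/3365Z)^*| = 2688.

Final answer: |(Z/3365Z)^*| = 2688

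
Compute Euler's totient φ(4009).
φ is multiplicative, with φ(p^e) = p^e − p^(e−1). Factorise 4009 = 19 · 211. Then
  φ(4009) = (19 − 1) · (211 − 1) = 18 · 210 = 3780.

Final answer: φ(4009) = 3780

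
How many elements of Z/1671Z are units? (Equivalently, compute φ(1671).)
An element a ∈ Z/1671Z is a unit iff gcd(a, 1671) = 1, so the number of units is φ(1671). φ is multiplicative, with φ(p^e) = p^e − p^(e−1). Factorise 1671 = 3 · 557. Then
  φ(1671) = (3 − 1) · (557 − 1) = 2 · 556 = 1112.

Final answer: Z/1671Z has φ(1671) = 1112 units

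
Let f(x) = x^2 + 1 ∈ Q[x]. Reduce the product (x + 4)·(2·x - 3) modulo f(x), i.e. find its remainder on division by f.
a · b ≡ 5·x - 14 (mod f(x))

First multiply in Q[x] without reducing: a · b = 2·x^2 + 5·x - 12. Now divide by f(x) = x^2 + 1, eliminating the leading term at each step:
  leading term 2·x^2: subtract (2)·f(x) = 2·x^2 + 2, leaving 5·x - 14
The degree is now < 2, so this is the remainder. Hence a · b ≡ 5·x - 14 in Q[x]/(f).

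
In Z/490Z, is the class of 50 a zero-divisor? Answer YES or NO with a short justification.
YES

gcd(50, 490) = 10 > 1, so 50 is not a unit in Z/490Z. In Z/nZ every nonzero non-unit is a zero-divisor: explicitly, take b = 490/gcd = 49 ≠ 0 (mod 490); then 50·49 = 2450 = 5·490, i.e. 50·49 ≡ 0 (mod 490). So 50 is a zero-divisor.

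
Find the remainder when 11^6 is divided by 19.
Use repeated squaring. Binary(6) = 110. Walk through the bits of the exponent 6 left-to-right: at each bit after the leading one, square the running value, then multiply by 11 if the bit is 1 (always reducing mod 19):
  bit 1 = 1 (leading): start with 11.
  bit 2 = 1: square 11^2 = 121 ≡ 7; bit is 1, so multiply 7·11 = 77 ≡ 1 (mod 19).
  bit 3 = 0: square 1^2 = 1 (mod 19).
Final value: 11^6 ≡ 1 (mod 19).

Final answer: 1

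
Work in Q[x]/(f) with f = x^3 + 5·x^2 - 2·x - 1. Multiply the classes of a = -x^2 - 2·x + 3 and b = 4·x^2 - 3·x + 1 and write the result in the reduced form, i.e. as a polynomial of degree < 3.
a · b ≡ -66·x^2 + 15·x + 18 (mod f(x))

First multiply in Q[x] without reducing: a · b = -4·x^4 - 5·x^3 + 17·x^2 - 11·x + 3. Now divide by f(x) = x^3 + 5·x^2 - 2·x - 1, eliminating the leading term at each step:
  leading term -4·x^4: subtract (-4·x)·f(x) = -4·x^4 - 20·x^3 + 8·x^2 + 4·x, leaving 15·x^3 + 9·x^2 - 15·x + 3
  leading term 15·x^3: subtract (15)·f(x) = 15·x^3 + 75·x^2 - 30·x - 15, leaving -66·x^2 + 15·x + 18
The degree is now < 3, so this is the remainder. Hence a · b ≡ -66·x^2 + 15·x + 18 in Q[x]/(f).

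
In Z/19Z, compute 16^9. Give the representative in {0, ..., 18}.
Use repeated squaring. Binary(9) = 1001. Walk through the bits of the exponent 9 left-to-right: at each bit after the leading one, square the running value, then multiply by 16 if the bit is 1 (always reducing mod 19):
  bit 1 = 1 (leading): start with 16.
  bit 2 = 0: square 16^2 = 256 ≡ 9 (mod 19).
  bit 3 = 0: square 9^2 = 81 ≡ 5 (mod 19).
  bit 4 = 1: square 5^2 = 25 ≡ 6; bit is 1, so multiply 6·16 = 96 ≡ 1 (mod 19).
Final value: 16^9 ≡ 1 (mod 19).

Final answer: 1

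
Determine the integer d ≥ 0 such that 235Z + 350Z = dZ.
(235, 350) = (5); d = 5

In the PID Z, (a, b) is generated by gcd(a, b). Compute gcd(350, 235) with the extended Euclidean algorithm, tracking rows (r, s, t) with s·350 + t·235 = r:
  row A: (350, 1, 0)   [1·350 + 0·235 = 350]
  row B: (235, 0, 1)   [0·350 + 1·235 = 235]
  350 = 1·235 + 115   → row C = row A − 1·row B = (115, 1, −1)   [check: 1·350 − 1·235 = 115]
  235 = 2·115 + 5   → row D = row B − 2·row C = (5, −2, 3)   [check: −2·350 + 3·235 = 5]
  115 = 23·5 + 0   → remainder 0, stop. gcd = 5 (last nonzero row D).
So gcd(235, 350) = 5, with Bézout identity −2·350 + 3·235 = 5. Containment (⊇): the Bézout identity exhibits 5 as an element of (235, 350), giving (5) ⊆ (235, 350). Containment (⊆): since 5 | 235 and 5 | 350 (235 = 5·47, 350 = 5·70), every Z-linear combination of 235 and 350 is divisible by 5, so (235, 350) ⊆ (5). Therefore (235, 350) = (5), d = 5.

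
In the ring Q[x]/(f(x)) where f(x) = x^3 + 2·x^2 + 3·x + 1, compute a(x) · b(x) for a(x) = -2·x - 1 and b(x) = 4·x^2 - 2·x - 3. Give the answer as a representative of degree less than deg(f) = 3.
a · b ≡ 16·x^2 + 32·x + 11 (mod f(x))

First multiply in Q[x] without reducing: a · b = -8·x^3 + 8·x + 3. Now divide by f(x) = x^3 + 2·x^2 + 3·x + 1, eliminating the leading term at each step:
  leading term -8·x^3: subtract (-8)·f(x) = -8·x^3 - 16·x^2 - 24·x - 8, leaving 16·x^2 + 32·x + 11
The degree is now < 3, so this is the remainder. Hence a · b ≡ 16·x^2 + 32·x + 11 in Q[x]/(f).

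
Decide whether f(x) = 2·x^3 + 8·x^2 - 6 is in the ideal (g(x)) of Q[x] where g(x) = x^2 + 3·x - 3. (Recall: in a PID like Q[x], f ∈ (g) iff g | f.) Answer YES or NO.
In Q[x] the ideal (g) consists of all multiples of g, so f ∈ (g) iff g | f, i.e. iff the remainder of f on division by g is 0. Divide f by g (g is monic, so eliminate the leading term of the running remainder at each step):
  leading term 2·x^3: subtract (2·x)·g(x) = 2·x^3 + 6·x^2 - 6·x, leaving 2·x^2 + 6·x - 6
  leading term 2·x^2: subtract (2)·g(x) = 2·x^2 + 6·x - 6, leaving 0
The remainder is 0, so f(x) = g(x) · h(x) with h(x) = 2·x + 2. Hence g | f, i.e. f ∈ (g).

Final answer: YES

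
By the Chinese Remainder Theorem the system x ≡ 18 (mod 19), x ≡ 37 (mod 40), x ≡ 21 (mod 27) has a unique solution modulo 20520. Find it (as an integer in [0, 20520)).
x ≡ 17517 (mod 20520); the representative in [0, 20520) is 17517

The moduli 19, 40, 27 are pairwise coprime, so by the CRT there is a unique solution mod 19·40·27 = 20520.
Solve by successive substitution. Start with x ≡ 18 (mod 19).
  Combine with x ≡ 37 (mod 40): write x = 18 + 19·t and require 18 + 19·t ≡ 37 (mod 40), i.e. 19·t ≡ 37 − 18 ≡ 19 (mod 40). Since 19^(−1) ≡ 19 (mod 40), t ≡ 19·19 ≡ 1 (mod 40). So x ≡ 18 + 19·1 = 37 (mod 760).
  Combine with x ≡ 21 (mod 27): write x = 37 + 760·t and require 37 + 760·t ≡ 21 (mod 27), i.e. 760·t ≡ 21 − 37 ≡ 11 (mod 27). Since 760^(−1) ≡ 7 (mod 27) (760 ≡ 4 (mod 27)), t ≡ 7·11 ≡ 23 (mod 27). So x ≡ 37 + 760·23 = 17517 (mod 20520).
Unique solution in [0, 20520): x = 17517.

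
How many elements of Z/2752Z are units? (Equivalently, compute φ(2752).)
An element a ∈ Z/2752Z is a unit iff gcd(a, 2752) = 1, so the number of units is φ(2752). φ is multiplicative, with φ(p^e) = p^e − p^(e−1). Factorise 2752 = 2^6 · 43. Then
  φ(2752) = (2^6 − 2^5) · (43 − 1) = 32 · 42 = 1344.

Final answer: Z/2752Z has φ(2752) = 1344 units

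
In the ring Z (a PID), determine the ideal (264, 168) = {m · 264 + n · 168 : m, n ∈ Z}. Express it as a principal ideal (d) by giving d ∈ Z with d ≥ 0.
In the PID Z, (a, b) is generated by gcd(a, b). Compute gcd(264, 168) with the extended Euclidean algorithm, tracking rows (r, s, t) with s·264 + t·168 = r:
  row A: (264, 1, 0)   [1·264 + 0·168 = 264]
  row B: (168, 0, 1)   [0·264 + 1·168 = 168]
  264 = 1·168 + 96   → row C = row A − 1·row B = (96, 1, −1)   [check: 1·264 − 1·168 = 96]
  168 = 1·96 + 72   → row D = row B − 1·row C = (72, −1, 2)   [check: −1·264 + 2·168 = 72]
  96 = 1·72 + 24   → row E = row C − 1·row D = (24, 2, −3)   [check: 2·264 − 3·168 = 24]
  72 = 3·24 + 0   → remainder 0, stop. gcd = 24 (last nonzero row E).
So gcd(264, 168) = 24, with Bézout identity 2·264 − 3·168 = 24. Containment (⊇): the Bézout identity exhibits 24 as an element of (264, 168), giving (24) ⊆ (264, 168). Containment (⊆): since 24 | 264 and 24 | 168 (264 = 24·11, 168 = 24·7), every Z-linear combination of 264 and 168 is divisible by 24, so (264, 168) ⊆ (24). Therefore (264, 168) = (24), d = 24.

Final answer: (264, 168) = (24); d = 24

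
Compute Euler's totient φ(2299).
φ is multiplicative, with φ(p^e) = p^e − p^(e−1). Factorise 2299 = 11^2 · 19. Then
  φ(2299) = (11^2 − 11^1) · (19 − 1) = 110 · 18 = 1980.

Final answer: φ(2299) = 1980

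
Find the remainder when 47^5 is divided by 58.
15

Use repeated squaring. Binary(5) = 101. Walk through the bits of the exponent 5 left-to-right: at each bit after the leading one, square the running value, then multiply by 47 if the bit is 1 (always reducing mod 58):
  bit 1 = 1 (leading): start with 47.
  bit 2 = 0: square 47^2 = 2209 ≡ 5 (mod 58).
  bit 3 = 1: square 5^2 = 25; bit is 1, so multiply 25·47 = 1175 ≡ 15 (mod 58).
Final value: 47^5 ≡ 15 (mod 58).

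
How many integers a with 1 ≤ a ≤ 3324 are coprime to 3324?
1104

The number of a ∈ {1, ..., 3324} with gcd(a, 3324) = 1 is by definition Euler's totient φ(3324). φ is multiplicative, with φ(p^e) = p^e − p^(e−1). Factorise 3324 = 2^2 · 3 · 277. Then
  φ(3324) = (2^2 − 2^1) · (3 − 1) · (277 − 1) = 2 · 2 · 276 = 1104.
So there are 1104 such integers.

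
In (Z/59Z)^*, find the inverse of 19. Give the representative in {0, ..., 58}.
Apply the extended Euclidean algorithm to (59, 19), tracking rows (r, s, t) with s·59 + t·19 = r. Each division r_prev = q·r_cur + r_new produces the new row as (previous row) − q·(current row):
  row A: (59, 1, 0)   [1·59 + 0·19 = 59]
  row B: (19, 0, 1)   [0·59 + 1·19 = 19]
  59 = 3·19 + 2   → row C = row A − 3·row B = (2, 1, −3)   [check: 1·59 − 3·19 = 2]
  19 = 9·2 + 1   → row D = row B − 9·row C = (1, −9, 28)   [check: −9·59 + 28·19 = 1]
  2 = 2·1 + 0   → remainder 0, stop. gcd = 1 (last nonzero row D).
The gcd is 1, so 19 is invertible mod 59. The last nonzero row gives −9·59 + 28·19 = 1, so t = 28. So 19^(−1) ≡ 28 (mod 59). Verify: 19 · 28 = 532 ≡ 1 (mod 59). ✓

Final answer: 19^(−1) ≡ 28 (mod 59)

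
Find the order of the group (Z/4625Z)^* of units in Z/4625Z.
|(Z/4625Z)^*| = 3600

(Z/4625Z)^* consists of the classes a with gcd(a, 4625) = 1, so its order is φ(4625). φ is multiplicative, with φ(p^e) = p^e − p^(e−1). Factorise 4625 = 5^3 · 37. Then
  φ(4625) = (5^3 − 5^2) · (37 − 1) = 100 · 36 = 3600.
Thus |(Z/4625Z)^*| = 3600.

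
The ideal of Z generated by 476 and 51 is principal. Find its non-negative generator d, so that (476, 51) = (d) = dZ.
(476, 51) = (17); d = 17

In the PID Z, (a, b) is generated by gcd(a, b). Compute gcd(476, 51) with the extended Euclidean algorithm, tracking rows (r, s, t) with s·476 + t·51 = r:
  row A: (476, 1, 0)   [1·476 + 0·51 = 476]
  row B: (51, 0, 1)   [0·476 + 1·51 = 51]
  476 = 9·51 + 17   → row C = row A − 9·row B = (17, 1, −9)   [check: 1·476 − 9·51 = 17]
  51 = 3·17 + 0   → remainder 0, stop. gcd = 17 (last nonzero row C).
So gcd(476, 51) = 17, with Bézout identity 1·476 − 9·51 = 17. Containment (⊇): the Bézout identity exhibits 17 as an element of (476, 51), giving (17) ⊆ (476, 51). Containment (⊆): since 17 | 476 and 17 | 51 (476 = 17·28, 51 = 17·3), every Z-linear combination of 476 and 51 is divisible by 17, so (476, 51) ⊆ (17). Therefore (476, 51) = (17), d = 17.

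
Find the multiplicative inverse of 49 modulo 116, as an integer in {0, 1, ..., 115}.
49^(−1) ≡ 45 (mod 116)

Apply the extended Euclidean algorithm to (116, 49), tracking rows (r, s, t) with s·116 + t·49 = r. Each division r_prev = q·r_cur + r_new produces the new row as (previous row) − q·(current row):
  row A: (116, 1, 0)   [1·116 + 0·49 = 116]
  row B: (49, 0, 1)   [0·116 + 1·49 = 49]
  116 = 2·49 + 18   → row C = row A − 2·row B = (18, 1, −2)   [check: 1·116 − 2·49 = 18]
  49 = 2·18 + 13   → row D = row B − 2·row C = (13, −2, 5)   [check: −2·116 + 5·49 = 13]
  18 = 1·13 + 5   → row E = row C − 1·row D = (5, 3, −7)   [check: 3·116 − 7·49 = 5]
  13 = 2·5 + 3   → row F = row D − 2·row E = (3, −8, 19)   [check: −8·116 + 19·49 = 3]
  5 = 1·3 + 2   → row G = row E − 1·row F = (2, 11, −26)   [check: 11·116 − 26·49 = 2]
  3 = 1·2 + 1   → row H = row F − 1·row G = (1, −19, 45)   [check: −19·116 + 45·49 = 1]
  2 = 2·1 + 0   → remainder 0, stop. gcd = 1 (last nonzero row H).
The gcd is 1, so 49 is invertible mod 116. The last nonzero row gives −19·116 + 45·49 = 1, so t = 45. So 49^(−1) ≡ 45 (mod 116). Verify: 49 · 45 = 2205 ≡ 1 (mod 116). ✓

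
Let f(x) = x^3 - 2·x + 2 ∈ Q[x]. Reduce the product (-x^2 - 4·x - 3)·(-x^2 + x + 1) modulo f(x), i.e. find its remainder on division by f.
First multiply in Q[x] without reducing: a · b = x^4 + 3·x^3 - 2·x^2 - 7·x - 3. Now divide by f(x) = x^3 - 2·x + 2, eliminating the leading term at each step:
  leading term x^4: subtract (x)·f(x) = x^4 - 2·x^2 + 2·x, leaving 3·x^3 - 9·x - 3
  leading term 3·x^3: subtract (3)·f(x) = 3·x^3 - 6·x + 6, leaving -3·x - 9
The degree is now < 3, so this is the remainder. Hence a · b ≡ -3·x - 9 in Q[x]/(f).

Final answer: a · b ≡ -3·x - 9 (mod f(x))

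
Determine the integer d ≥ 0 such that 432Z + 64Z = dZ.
(432, 64) = (16); d = 16

In the PID Z, (a, b) is generated by gcd(a, b). Compute gcd(432, 64) with the extended Euclidean algorithm, tracking rows (r, s, t) with s·432 + t·64 = r:
  row A: (432, 1, 0)   [1·432 + 0·64 = 432]
  row B: (64, 0, 1)   [0·432 + 1·64 = 64]
  432 = 6·64 + 48   → row C = row A − 6·row B = (48, 1, −6)   [check: 1·432 − 6·64 = 48]
  64 = 1·48 + 16   → row D = row B − 1·row C = (16, −1, 7)   [check: −1·432 + 7·64 = 16]
  48 = 3·16 + 0   → remainder 0, stop. gcd = 16 (last nonzero row D).
So gcd(432, 64) = 16, with Bézout identity −1·432 + 7·64 = 16. Containment (⊇): the Bézout identity exhibits 16 as an element of (432, 64), giving (16) ⊆ (432, 64). Containment (⊆): since 16 | 432 and 16 | 64 (432 = 16·27, 64 = 16·4), every Z-linear combination of 432 and 64 is divisible by 16, so (432, 64) ⊆ (16). Therefore (432, 64) = (16), d = 16.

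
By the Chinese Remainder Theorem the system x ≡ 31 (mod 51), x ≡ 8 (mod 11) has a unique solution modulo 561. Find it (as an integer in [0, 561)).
The moduli 51, 11 are pairwise coprime, so by the CRT there is a unique solution mod 51·11 = 561.
Solve by successive substitution. Start with x ≡ 31 (mod 51).
  Combine with x ≡ 8 (mod 11): write x = 31 + 51·t and require 31 + 51·t ≡ 8 (mod 11), i.e. 51·t ≡ 8 − 31 ≡ 10 (mod 11). Since 51^(−1) ≡ 8 (mod 11) (51 ≡ 7 (mod 11)), t ≡ 8·10 ≡ 3 (mod 11). So x ≡ 31 + 51·3 = 184 (mod 561).
Unique solution in [0, 561): x = 184.

Final answer: x ≡ 184 (mod 561); the representative in [0, 561) is 184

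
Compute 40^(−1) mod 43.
40^(−1) ≡ 14 (mod 43)

Apply the extended Euclidean algorithm to (43, 40), tracking rows (r, s, t) with s·43 + t·40 = r. Each division r_prev = q·r_cur + r_new produces the new row as (previous row) − q·(current row):
  row A: (43, 1, 0)   [1·43 + 0·40 = 43]
  row B: (40, 0, 1)   [0·43 + 1·40 = 40]
  43 = 1·40 + 3   → row C = row A − 1·row B = (3, 1, −1)   [check: 1·43 − 1·40 = 3]
  40 = 13·3 + 1   → row D = row B − 13·row C = (1, −13, 14)   [check: −13·43 + 14·40 = 1]
  3 = 3·1 + 0   → remainder 0, stop. gcd = 1 (last nonzero row D).
The gcd is 1, so 40 is invertible mod 43. The last nonzero row gives −13·43 + 14·40 = 1, so t = 14. So 40^(−1) ≡ 14 (mod 43). Verify: 40 · 14 = 560 ≡ 1 (mod 43). ✓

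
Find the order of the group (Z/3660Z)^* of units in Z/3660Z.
|(Z/3660Z)^*| = 960

(Z/3660Z)^* consists of the classes a with gcd(a, 3660) = 1, so its order is φ(3660). φ is multiplicative, with φ(p^e) = p^e − p^(e−1). Factorise 3660 = 2^2 · 3 · 5 · 61. Then
  φ(3660) = (2^2 − 2^1) · (3 − 1) · (5 − 1) · (61 − 1) = 2 · 2 · 4 · 60 = 960.
Thus |(Z/3660Z)^*| = 960.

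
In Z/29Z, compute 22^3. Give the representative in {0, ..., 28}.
Use repeated squaring. Binary(3) = 11. Walk through the bits of the exponent 3 left-to-right: at each bit after the leading one, square the running value, then multiply by 22 if the bit is 1 (always reducing mod 29):
  bit 1 = 1 (leading): start with 22.
  bit 2 = 1: square 22^2 = 484 ≡ 20; bit is 1, so multiply 20·22 = 440 ≡ 5 (mod 29).
Final value: 22^3 ≡ 5 (mod 29).

Final answer: 5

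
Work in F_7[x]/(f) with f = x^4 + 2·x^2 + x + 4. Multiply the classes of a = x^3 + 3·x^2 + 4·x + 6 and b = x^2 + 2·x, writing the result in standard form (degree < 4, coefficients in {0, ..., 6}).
a · b ≡ x^3 + 3·x^2 + 3·x + 1 (mod f(x))

Multiply as integer polynomials: a · b = x^5 + 5·x^4 + 10·x^3 + 14·x^2 + 12·x. Reducing coefficients mod 7: a · b ≡ x^5 + 5·x^4 + 3·x^3 + 5·x. Now divide by f(x) = x^4 + 2·x^2 + x + 4 in F_7[x], eliminating the leading term at each step:
  leading term x^5: subtract (x)·f(x) = x^5 + 2·x^3 + x^2 + 4·x, leaving 5·x^4 + x^3 + 6·x^2 + x (coefficients mod 7)
  leading term 5·x^4: subtract (5)·f(x) = 5·x^4 + 3·x^2 + 5·x + 6, leaving x^3 + 3·x^2 + 3·x + 1 (coefficients mod 7)
The degree is now < 4, so this is the remainder. Hence a · b ≡ x^3 + 3·x^2 + 3·x + 1 in F_7[x]/(f).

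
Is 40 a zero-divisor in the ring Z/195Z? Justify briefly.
gcd(40, 195) = 5 > 1, so 40 is not a unit in Z/195Z. In Z/nZ every nonzero non-unit is a zero-divisor: explicitly, take b = 195/gcd = 39 ≠ 0 (mod 195); then 40·39 = 1560 = 8·195, i.e. 40·39 ≡ 0 (mod 195). So 40 is a zero-divisor.

Final answer: YES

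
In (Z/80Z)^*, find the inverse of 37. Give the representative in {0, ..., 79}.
Apply the extended Euclidean algorithm to (80, 37), tracking rows (r, s, t) with s·80 + t·37 = r. Each division r_prev = q·r_cur + r_new produces the new row as (previous row) − q·(current row):
  row A: (80, 1, 0)   [1·80 + 0·37 = 80]
  row B: (37, 0, 1)   [0·80 + 1·37 = 37]
  80 = 2·37 + 6   → row C = row A − 2·row B = (6, 1, −2)   [check: 1·80 − 2·37 = 6]
  37 = 6·6 + 1   → row D = row B − 6·row C = (1, −6, 13)   [check: −6·80 + 13·37 = 1]
  6 = 6·1 + 0   → remainder 0, stop. gcd = 1 (last nonzero row D).
The gcd is 1, so 37 is invertible mod 80. The last nonzero row gives −6·80 + 13·37 = 1, so t = 13. So 37^(−1) ≡ 13 (mod 80). Verify: 37 · 13 = 481 ≡ 1 (mod 80). ✓

Final answer: 37^(−1) ≡ 13 (mod 80)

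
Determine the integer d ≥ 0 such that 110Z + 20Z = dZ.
(110, 20) = (10); d = 10

In the PID Z, (a, b) is generated by gcd(a, b). Compute gcd(110, 20) with the extended Euclidean algorithm, tracking rows (r, s, t) with s·110 + t·20 = r:
  row A: (110, 1, 0)   [1·110 + 0·20 = 110]
  row B: (20, 0, 1)   [0·110 + 1·20 = 20]
  110 = 5·20 + 10   → row C = row A − 5·row B = (10, 1, −5)   [check: 1·110 − 5·20 = 10]
  20 = 2·10 + 0   → remainder 0, stop. gcd = 10 (last nonzero row C).
So gcd(110, 20) = 10, with Bézout identity 1·110 − 5·20 = 10. Containment (⊇): the Bézout identity exhibits 10 as an element of (110, 20), giving (10) ⊆ (110, 20). Containment (⊆): since 10 | 110 and 10 | 20 (110 = 10·11, 20 = 10·2), every Z-linear combination of 110 and 20 is divisible by 10, so (110, 20) ⊆ (10). Therefore (110, 20) = (10), d = 10.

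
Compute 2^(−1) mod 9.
Apply the extended Euclidean algorithm to (9, 2), tracking rows (r, s, t) with s·9 + t·2 = r. Each division r_prev = q·r_cur + r_new produces the new row as (previous row) − q·(current row):
  row A: (9, 1, 0)   [1·9 + 0·2 = 9]
  row B: (2, 0, 1)   [0·9 + 1·2 = 2]
  9 = 4·2 + 1   → row C = row A − 4·row B = (1, 1, −4)   [check: 1·9 − 4·2 = 1]
  2 = 2·1 + 0   → remainder 0, stop. gcd = 1 (last nonzero row C).
The gcd is 1, so 2 is invertible mod 9. The last nonzero row gives 1·9 − 4·2 = 1, so t = −4. So 2^(−1) ≡ −4 ≡ 5 (mod 9). Verify: 2 · 5 = 10 ≡ 1 (mod 9). ✓

Final answer: 2^(−1) ≡ 5 (mod 9)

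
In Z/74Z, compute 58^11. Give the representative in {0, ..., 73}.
Use repeated squaring. Binary(11) = 1011. Walk through the bits of the exponent 11 left-to-right: at each bit after the leading one, square the running value, then multiply by 58 if the bit is 1 (always reducing mod 74):
  bit 1 = 1 (leading): start with 58.
  bit 2 = 0: square 58^2 = 3364 ≡ 34 (mod 74).
  bit 3 = 1: square 34^2 = 1156 ≡ 46; bit is 1, so multiply 46·58 = 2668 ≡ 4 (mod 74).
  bit 4 = 1: square 4^2 = 16; bit is 1, so multiply 16·58 = 928 ≡ 40 (mod 74).
Final value: 58^11 ≡ 40 (mod 74).

Final answer: 40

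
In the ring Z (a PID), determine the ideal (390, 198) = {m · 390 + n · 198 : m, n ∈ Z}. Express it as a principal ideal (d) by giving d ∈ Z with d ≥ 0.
In the PID Z, (a, b) is generated by gcd(a, b). Compute gcd(390, 198) with the extended Euclidean algorithm, tracking rows (r, s, t) with s·390 + t·198 = r:
  row A: (390, 1, 0)   [1·390 + 0·198 = 390]
  row B: (198, 0, 1)   [0·390 + 1·198 = 198]
  390 = 1·198 + 192   → row C = row A − 1·row B = (192, 1, −1)   [check: 1·390 − 1·198 = 192]
  198 = 1·192 + 6   → row D = row B − 1·row C = (6, −1, 2)   [check: −1·390 + 2·198 = 6]
  192 = 32·6 + 0   → remainder 0, stop. gcd = 6 (last nonzero row D).
So gcd(390, 198) = 6, with Bézout identity −1·390 + 2·198 = 6. Containment (⊇): the Bézout identity exhibits 6 as an element of (390, 198), giving (6) ⊆ (390, 198). Containment (⊆): since 6 | 390 and 6 | 198 (390 = 6·65, 198 = 6·33), every Z-linear combination of 390 and 198 is divisible by 6, so (390, 198) ⊆ (6). Therefore (390, 198) = (6), d = 6.

Final answer: (390, 198) = (6); d = 6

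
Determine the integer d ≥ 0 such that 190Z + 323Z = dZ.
In the PID Z, (a, b) is generated by gcd(a, b). Compute gcd(323, 190) with the extended Euclidean algorithm, tracking rows (r, s, t) with s·323 + t·190 = r:
  row A: (323, 1, 0)   [1·323 + 0·190 = 323]
  row B: (190, 0, 1)   [0·323 + 1·190 = 190]
  323 = 1·190 + 133   → row C = row A − 1·row B = (133, 1, −1)   [check: 1·323 − 1·190 = 133]
  190 = 1·133 + 57   → row D = row B − 1·row C = (57, −1, 2)   [check: −1·323 + 2·190 = 57]
  133 = 2·57 + 19   → row E = row C − 2·row D = (19, 3, −5)   [check: 3·323 − 5·190 = 19]
  57 = 3·19 + 0   → remainder 0, stop. gcd = 19 (last nonzero row E).
So gcd(190, 323) = 19, with Bézout identity 3·323 − 5·190 = 19. Containment (⊇): the Bézout identity exhibits 19 as an element of (190, 323), giving (19) ⊆ (190, 323). Containment (⊆): since 19 | 190 and 19 | 323 (190 = 19·10, 323 = 19·17), every Z-linear combination of 190 and 323 is divisible by 19, so (190, 323) ⊆ (19). Therefore (190, 323) = (19), d = 19.

Final answer: (190, 323) = (19); d = 19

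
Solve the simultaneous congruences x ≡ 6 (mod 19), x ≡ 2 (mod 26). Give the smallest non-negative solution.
The moduli 19, 26 are pairwise coprime, so by the CRT there is a unique solution mod 19·26 = 494.
Solve by successive substitution. Start with x ≡ 6 (mod 19).
  Combine with x ≡ 2 (mod 26): write x = 6 + 19·t and require 6 + 19·t ≡ 2 (mod 26), i.e. 19·t ≡ 2 − 6 ≡ 22 (mod 26). Since 19^(−1) ≡ 11 (mod 26), t ≡ 11·22 ≡ 8 (mod 26). So x ≡ 6 + 19·8 = 158 (mod 494).
Unique solution in [0, 494): x = 158.

Final answer: x ≡ 158 (mod 494); the representative in [0, 494) is 158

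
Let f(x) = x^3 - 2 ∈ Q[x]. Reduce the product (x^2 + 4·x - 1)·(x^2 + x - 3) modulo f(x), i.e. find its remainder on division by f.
a · b ≡ 13 - 11·x (mod f(x))

First multiply in Q[x] without reducing: a · b = x^4 + 5·x^3 - 13·x + 3. Now divide by f(x) = x^3 - 2, eliminating the leading term at each step:
  leading term x^4: subtract (x)·f(x) = x^4 - 2·x, leaving 5·x^3 - 11·x + 3
  leading term 5·x^3: subtract (5)·f(x) = 5·x^3 - 10, leaving 13 - 11·x
The degree is now < 3, so this is the remainder. Hence a · b ≡ 13 - 11·x in Q[x]/(f).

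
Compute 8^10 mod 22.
12

Use repeated squaring. Binary(10) = 1010. Walk through the bits of the exponent 10 left-to-right: at each bit after the leading one, square the running value, then multiply by 8 if the bit is 1 (always reducing mod 22):
  bit 1 = 1 (leading): start with 8.
  bit 2 = 0: square 8^2 = 64 ≡ 20 (mod 22).
  bit 3 = 1: square 20^2 = 400 ≡ 4; bit is 1, so multiply 4·8 = 32 ≡ 10 (mod 22).
  bit 4 = 0: square 10^2 = 100 ≡ 12 (mod 22).
Final value: 8^10 ≡ 12 (mod 22).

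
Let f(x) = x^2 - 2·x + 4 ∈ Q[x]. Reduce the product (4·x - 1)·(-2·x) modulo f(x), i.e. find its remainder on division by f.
First multiply in Q[x] without reducing: a · b = -8·x^2 + 2·x. Now divide by f(x) = x^2 - 2·x + 4, eliminating the leading term at each step:
  leading term -8·x^2: subtract (-8)·f(x) = -8·x^2 + 16·x - 32, leaving 32 - 14·x
The degree is now < 2, so this is the remainder. Hence a · b ≡ 32 - 14·x in Q[x]/(f).

Final answer: a · b ≡ 32 - 14·x (mod f(x))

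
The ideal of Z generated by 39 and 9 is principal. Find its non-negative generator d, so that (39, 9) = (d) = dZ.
In the PID Z, (a, b) is generated by gcd(a, b). Compute gcd(39, 9) with the extended Euclidean algorithm, tracking rows (r, s, t) with s·39 + t·9 = r:
  row A: (39, 1, 0)   [1·39 + 0·9 = 39]
  row B: (9, 0, 1)   [0·39 + 1·9 = 9]
  39 = 4·9 + 3   → row C = row A − 4·row B = (3, 1, −4)   [check: 1·39 − 4·9 = 3]
  9 = 3·3 + 0   → remainder 0, stop. gcd = 3 (last nonzero row C).
So gcd(39, 9) = 3, with Bézout identity 1·39 − 4·9 = 3. Containment (⊇): the Bézout identity exhibits 3 as an element of (39, 9), giving (3) ⊆ (39, 9). Containment (⊆): since 3 | 39 and 3 | 9 (39 = 3·13, 9 = 3·3), every Z-linear combination of 39 and 9 is divisible by 3, so (39, 9) ⊆ (3). Therefore (39, 9) = (3), d = 3.

Final answer: (39, 9) = (3); d = 3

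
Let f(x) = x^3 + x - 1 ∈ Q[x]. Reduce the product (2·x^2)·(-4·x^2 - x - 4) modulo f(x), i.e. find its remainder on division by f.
First multiply in Q[x] without reducing: a · b = -8·x^4 - 2·x^3 - 8·x^2. Now divide by f(x) = x^3 + x - 1, eliminating the leading term at each step:
  leading term -8·x^4: subtract (-8·x)·f(x) = -8·x^4 - 8·x^2 + 8·x, leaving -2·x^3 - 8·x
  leading term -2·x^3: subtract (-2)·f(x) = -2·x^3 - 2·x + 2, leaving -6·x - 2
The degree is now < 3, so this is the remainder. Hence a · b ≡ -6·x - 2 in Q[x]/(f).

Final answer: a · b ≡ -6·x - 2 (mod f(x))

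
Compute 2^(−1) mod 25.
2^(−1) ≡ 13 (mod 25)

Apply the extended Euclidean algorithm to (25, 2), tracking rows (r, s, t) with s·25 + t·2 = r. Each division r_prev = q·r_cur + r_new produces the new row as (previous row) − q·(current row):
  row A: (25, 1, 0)   [1·25 + 0·2 = 25]
  row B: (2, 0, 1)   [0·25 + 1·2 = 2]
  25 = 12·2 + 1   → row C = row A − 12·row B = (1, 1, −12)   [check: 1·25 − 12·2 = 1]
  2 = 2·1 + 0   → remainder 0, stop. gcd = 1 (last nonzero row C).
The gcd is 1, so 2 is invertible mod 25. The last nonzero row gives 1·25 − 12·2 = 1, so t = −12. So 2^(−1) ≡ −12 ≡ 13 (mod 25). Verify: 2 · 13 = 26 ≡ 1 (mod 25). ✓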